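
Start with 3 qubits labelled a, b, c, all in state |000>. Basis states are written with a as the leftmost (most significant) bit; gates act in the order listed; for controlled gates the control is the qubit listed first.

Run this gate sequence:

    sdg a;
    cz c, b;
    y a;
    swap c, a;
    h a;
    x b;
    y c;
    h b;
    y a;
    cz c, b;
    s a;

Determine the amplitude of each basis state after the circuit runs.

The resulting statevector has amplitude -I/2 on |000>, 0 on |001>, I/2 on |010>, 0 on |011>, -1/2 on |100>, 0 on |101>, 1/2 on |110>, 0 on |111>.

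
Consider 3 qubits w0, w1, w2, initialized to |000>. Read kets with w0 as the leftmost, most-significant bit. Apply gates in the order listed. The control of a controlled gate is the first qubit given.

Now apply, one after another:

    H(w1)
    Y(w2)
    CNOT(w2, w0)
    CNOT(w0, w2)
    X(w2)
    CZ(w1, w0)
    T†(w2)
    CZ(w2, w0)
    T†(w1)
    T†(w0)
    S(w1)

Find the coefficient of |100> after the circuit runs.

The amplitude on |100> is 0.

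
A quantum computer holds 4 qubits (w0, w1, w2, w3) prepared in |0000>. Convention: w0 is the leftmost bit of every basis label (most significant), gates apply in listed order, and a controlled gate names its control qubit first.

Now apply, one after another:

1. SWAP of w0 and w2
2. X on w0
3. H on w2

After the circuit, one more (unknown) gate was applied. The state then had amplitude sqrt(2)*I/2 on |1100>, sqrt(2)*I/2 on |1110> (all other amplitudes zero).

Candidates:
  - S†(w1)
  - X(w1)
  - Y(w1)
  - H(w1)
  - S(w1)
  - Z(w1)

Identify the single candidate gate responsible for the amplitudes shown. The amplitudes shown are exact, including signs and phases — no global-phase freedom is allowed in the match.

It was Y(w1) that produced the state shown.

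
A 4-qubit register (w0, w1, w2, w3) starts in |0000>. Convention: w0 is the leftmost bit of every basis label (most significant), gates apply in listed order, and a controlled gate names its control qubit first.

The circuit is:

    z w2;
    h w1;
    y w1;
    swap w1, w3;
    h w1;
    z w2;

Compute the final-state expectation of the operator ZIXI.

In the final state, ZIXI has expectation 0.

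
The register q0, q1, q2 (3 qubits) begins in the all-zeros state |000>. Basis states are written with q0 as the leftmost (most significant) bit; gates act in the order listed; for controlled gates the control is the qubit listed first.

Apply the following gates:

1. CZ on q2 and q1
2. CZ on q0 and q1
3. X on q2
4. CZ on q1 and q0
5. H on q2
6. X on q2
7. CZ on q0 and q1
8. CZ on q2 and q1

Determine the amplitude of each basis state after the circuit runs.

The final amplitudes are -sqrt(2)/2 on |000>, sqrt(2)/2 on |001>, and 0 on every other basis state.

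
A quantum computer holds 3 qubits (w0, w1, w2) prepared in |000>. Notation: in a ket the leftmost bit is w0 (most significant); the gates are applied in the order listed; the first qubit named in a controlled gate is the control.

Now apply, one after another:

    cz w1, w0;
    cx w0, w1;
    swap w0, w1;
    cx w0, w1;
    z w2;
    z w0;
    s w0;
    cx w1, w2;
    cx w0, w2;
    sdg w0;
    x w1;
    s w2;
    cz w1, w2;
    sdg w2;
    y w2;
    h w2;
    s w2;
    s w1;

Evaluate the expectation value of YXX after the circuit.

The expectation value of YXX is 0.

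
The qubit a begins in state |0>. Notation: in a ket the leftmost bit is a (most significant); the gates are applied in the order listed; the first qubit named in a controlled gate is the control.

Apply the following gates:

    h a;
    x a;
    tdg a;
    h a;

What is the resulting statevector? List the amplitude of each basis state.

The resulting statevector has amplitude 1/2 - exp(3*I*pi/4)/2 on |0>, 1/2 + exp(3*I*pi/4)/2 on |1>.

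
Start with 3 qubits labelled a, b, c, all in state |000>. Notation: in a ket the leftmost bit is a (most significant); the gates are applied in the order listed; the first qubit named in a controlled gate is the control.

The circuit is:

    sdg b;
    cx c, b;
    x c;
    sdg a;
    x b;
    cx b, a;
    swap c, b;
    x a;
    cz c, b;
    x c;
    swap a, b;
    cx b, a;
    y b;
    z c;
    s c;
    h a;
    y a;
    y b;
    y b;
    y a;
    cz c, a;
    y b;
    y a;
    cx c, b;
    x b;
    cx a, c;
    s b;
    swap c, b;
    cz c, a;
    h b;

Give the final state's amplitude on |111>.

The amplitude on |111> is 1/2. Key observation: steps 17-20 multiply out to the identity, so the circuit reduces to the remaining gates.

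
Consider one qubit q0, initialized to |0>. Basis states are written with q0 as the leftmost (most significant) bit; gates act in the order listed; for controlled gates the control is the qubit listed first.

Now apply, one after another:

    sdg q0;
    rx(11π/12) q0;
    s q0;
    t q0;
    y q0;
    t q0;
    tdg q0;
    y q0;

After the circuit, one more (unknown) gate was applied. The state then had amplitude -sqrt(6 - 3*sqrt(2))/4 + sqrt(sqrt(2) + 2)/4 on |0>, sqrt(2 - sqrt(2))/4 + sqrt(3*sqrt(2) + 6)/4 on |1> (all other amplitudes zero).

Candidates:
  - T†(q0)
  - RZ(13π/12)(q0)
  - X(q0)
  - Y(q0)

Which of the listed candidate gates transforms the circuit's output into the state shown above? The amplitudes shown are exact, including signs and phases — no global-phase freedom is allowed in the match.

The applied gate was T†(q0). Key observation: gates 5-8 undo each other exactly, leaving only the rest of the circuit to track.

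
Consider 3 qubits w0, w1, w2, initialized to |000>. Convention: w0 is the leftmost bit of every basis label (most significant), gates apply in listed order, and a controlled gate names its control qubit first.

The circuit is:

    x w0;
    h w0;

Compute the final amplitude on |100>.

The final state's coefficient on |100> equals -sqrt(2)/2.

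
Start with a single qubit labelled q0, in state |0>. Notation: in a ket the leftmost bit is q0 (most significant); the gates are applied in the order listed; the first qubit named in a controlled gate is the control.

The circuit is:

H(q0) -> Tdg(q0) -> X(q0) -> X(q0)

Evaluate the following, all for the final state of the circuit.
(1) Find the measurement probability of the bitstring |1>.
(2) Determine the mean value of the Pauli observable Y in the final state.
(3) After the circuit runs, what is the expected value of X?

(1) A full measurement returns |1> with probability 1/2. Key observation: steps 3-4 multiply out to the identity, so the circuit reduces to the remaining gates.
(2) The expectation value of Y is -sqrt(2)/2.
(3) In the final state, X has expectation sqrt(2)/2.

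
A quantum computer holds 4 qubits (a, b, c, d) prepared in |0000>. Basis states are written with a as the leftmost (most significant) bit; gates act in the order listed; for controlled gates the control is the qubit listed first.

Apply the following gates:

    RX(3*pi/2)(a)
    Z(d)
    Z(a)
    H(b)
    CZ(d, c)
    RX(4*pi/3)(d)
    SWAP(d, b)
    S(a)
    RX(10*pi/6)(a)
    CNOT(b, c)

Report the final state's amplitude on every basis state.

After the circuit, the state carries amplitude -sqrt(3)/8 - I/8 on |0000>, -sqrt(3)/8 - I/8 on |0001>, 0 on |0010>, 0 on |0011>, 0 on |0100>, 0 on |0101>, sqrt(3)/8 - 3*I/8 on |0110>, sqrt(3)/8 - 3*I/8 on |0111>, -sqrt(3)/8 - I/8 on |1000>, -sqrt(3)/8 - I/8 on |1001>, 0 on |1010>, 0 on |1011>, 0 on |1100>, 0 on |1101>, sqrt(3)/8 - 3*I/8 on |1110>, sqrt(3)/8 - 3*I/8 on |1111>.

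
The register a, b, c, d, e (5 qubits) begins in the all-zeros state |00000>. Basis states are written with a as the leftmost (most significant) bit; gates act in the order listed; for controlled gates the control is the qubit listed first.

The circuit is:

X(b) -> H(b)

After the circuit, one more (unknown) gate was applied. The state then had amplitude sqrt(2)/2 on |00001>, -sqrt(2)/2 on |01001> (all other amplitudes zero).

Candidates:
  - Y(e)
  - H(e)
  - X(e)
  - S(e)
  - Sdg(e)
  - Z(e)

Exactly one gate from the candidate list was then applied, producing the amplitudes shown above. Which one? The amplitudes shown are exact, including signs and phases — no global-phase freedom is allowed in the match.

It was X(e) that produced the state shown.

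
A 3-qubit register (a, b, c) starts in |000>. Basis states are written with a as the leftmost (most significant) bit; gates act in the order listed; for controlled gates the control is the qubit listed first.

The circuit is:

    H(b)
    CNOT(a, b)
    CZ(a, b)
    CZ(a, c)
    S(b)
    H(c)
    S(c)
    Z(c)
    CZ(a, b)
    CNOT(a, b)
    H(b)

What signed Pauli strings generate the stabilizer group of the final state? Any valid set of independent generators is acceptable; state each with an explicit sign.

One valid set of independent stabilizer generators is -IYI, -IIY, +ZII (any independent generating set of the same group is equally correct).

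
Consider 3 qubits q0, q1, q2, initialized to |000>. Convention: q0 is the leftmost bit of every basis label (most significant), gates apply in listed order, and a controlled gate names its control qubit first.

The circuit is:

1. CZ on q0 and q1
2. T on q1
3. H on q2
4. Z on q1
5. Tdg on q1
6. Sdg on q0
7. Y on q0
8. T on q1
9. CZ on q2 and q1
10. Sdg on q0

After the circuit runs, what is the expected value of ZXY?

The expectation value of ZXY is 0.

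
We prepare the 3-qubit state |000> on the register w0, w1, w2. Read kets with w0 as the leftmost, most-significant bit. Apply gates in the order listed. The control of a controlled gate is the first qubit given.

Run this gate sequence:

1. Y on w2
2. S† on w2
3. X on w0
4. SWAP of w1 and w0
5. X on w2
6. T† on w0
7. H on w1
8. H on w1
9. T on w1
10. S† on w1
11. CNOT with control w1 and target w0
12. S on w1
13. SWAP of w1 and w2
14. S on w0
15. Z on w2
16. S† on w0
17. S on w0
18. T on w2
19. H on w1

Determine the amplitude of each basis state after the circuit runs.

The resulting statevector has amplitude sqrt(2)/2 on |101>, sqrt(2)/2 on |111>, and 0 on every other basis state.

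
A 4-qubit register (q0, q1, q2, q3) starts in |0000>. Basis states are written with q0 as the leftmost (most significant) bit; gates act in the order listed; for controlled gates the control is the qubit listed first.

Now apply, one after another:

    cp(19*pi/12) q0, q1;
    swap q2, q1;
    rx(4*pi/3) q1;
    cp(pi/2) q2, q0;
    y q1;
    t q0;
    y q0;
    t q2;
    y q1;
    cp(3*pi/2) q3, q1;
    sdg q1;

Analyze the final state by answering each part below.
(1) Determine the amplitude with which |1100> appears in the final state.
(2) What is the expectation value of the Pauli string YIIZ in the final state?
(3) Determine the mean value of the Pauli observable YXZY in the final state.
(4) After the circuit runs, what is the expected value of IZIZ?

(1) |1100> carries amplitude -sqrt(3)*I/2 in the final state.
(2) The observable YIIZ averages to 0.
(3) The observable YXZY averages to 0.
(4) In the final state, IZIZ has expectation -1/2.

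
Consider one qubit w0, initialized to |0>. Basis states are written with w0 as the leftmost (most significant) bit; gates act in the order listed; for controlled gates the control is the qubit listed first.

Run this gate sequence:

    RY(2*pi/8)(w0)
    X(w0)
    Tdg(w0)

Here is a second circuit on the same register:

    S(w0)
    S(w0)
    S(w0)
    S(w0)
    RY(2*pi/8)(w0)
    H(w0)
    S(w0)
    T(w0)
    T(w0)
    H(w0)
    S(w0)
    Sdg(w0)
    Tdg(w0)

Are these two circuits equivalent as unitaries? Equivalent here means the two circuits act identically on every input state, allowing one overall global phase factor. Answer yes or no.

Yes, they are equivalent — the unitaries differ by at most a global phase.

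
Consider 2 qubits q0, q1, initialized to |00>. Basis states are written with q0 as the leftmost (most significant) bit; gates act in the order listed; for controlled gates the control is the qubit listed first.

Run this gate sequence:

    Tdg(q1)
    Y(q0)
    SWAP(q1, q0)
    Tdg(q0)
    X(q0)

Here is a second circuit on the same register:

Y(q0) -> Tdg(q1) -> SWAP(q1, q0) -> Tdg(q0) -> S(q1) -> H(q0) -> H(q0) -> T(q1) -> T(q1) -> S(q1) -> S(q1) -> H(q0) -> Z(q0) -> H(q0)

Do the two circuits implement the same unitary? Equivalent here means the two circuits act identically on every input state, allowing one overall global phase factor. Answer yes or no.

Yes: on every input state the two circuits agree up to one overall phase factor.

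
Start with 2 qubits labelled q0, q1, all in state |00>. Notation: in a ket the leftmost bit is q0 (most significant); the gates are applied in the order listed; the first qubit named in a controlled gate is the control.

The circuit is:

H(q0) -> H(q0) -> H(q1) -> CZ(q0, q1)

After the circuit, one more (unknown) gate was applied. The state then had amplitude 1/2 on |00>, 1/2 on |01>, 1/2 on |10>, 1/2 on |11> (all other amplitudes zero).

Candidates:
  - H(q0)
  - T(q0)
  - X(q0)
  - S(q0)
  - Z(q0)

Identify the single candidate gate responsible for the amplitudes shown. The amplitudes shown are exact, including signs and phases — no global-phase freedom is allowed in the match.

The unique candidate consistent with the amplitudes is H(q0). Key observation: gates 1-2 undo each other exactly, leaving only the rest of the circuit to track.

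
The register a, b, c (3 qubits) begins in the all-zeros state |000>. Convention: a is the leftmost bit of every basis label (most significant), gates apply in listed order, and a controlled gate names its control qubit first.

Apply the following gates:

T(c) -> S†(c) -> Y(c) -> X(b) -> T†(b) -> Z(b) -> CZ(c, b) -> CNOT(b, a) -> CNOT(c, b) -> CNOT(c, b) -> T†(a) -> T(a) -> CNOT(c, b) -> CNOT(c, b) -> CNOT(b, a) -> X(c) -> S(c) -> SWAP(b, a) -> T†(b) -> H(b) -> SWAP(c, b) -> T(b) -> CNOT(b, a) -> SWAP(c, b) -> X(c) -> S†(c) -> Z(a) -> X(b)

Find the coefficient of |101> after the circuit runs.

The amplitude on |101> is sqrt(2)*exp(3*I*pi/4)/2. Key observation: steps 8-15 multiply out to the identity, so the circuit reduces to the remaining gates.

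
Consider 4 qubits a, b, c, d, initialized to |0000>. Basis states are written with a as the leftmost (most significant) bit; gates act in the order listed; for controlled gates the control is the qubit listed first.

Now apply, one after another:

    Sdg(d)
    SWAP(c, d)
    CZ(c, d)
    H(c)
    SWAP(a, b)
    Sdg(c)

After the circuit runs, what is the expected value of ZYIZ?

The observable ZYIZ averages to 0.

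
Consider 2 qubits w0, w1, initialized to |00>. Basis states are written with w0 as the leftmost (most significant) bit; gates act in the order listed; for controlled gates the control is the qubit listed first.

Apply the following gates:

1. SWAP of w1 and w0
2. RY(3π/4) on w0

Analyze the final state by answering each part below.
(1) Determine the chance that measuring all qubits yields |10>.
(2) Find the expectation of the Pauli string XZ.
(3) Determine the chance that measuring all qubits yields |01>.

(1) Outcome |10> occurs with probability sqrt(2)/4 + 1/2.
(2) The observable XZ averages to sqrt(2)/2.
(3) A full measurement returns |01> with probability 0.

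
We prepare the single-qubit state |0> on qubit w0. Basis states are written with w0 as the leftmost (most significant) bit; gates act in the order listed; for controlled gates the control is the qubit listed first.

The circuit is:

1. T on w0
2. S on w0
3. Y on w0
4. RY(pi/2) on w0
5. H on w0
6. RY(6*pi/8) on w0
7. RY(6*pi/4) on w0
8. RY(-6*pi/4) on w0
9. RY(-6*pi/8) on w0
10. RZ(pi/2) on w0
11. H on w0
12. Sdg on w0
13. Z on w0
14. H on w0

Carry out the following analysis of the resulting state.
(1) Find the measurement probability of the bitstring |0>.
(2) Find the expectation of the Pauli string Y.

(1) A full measurement returns |0> with probability 1/2. Key observation: the block from step 6 through step 9 cancels to the identity and can be dropped.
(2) The observable Y averages to 1.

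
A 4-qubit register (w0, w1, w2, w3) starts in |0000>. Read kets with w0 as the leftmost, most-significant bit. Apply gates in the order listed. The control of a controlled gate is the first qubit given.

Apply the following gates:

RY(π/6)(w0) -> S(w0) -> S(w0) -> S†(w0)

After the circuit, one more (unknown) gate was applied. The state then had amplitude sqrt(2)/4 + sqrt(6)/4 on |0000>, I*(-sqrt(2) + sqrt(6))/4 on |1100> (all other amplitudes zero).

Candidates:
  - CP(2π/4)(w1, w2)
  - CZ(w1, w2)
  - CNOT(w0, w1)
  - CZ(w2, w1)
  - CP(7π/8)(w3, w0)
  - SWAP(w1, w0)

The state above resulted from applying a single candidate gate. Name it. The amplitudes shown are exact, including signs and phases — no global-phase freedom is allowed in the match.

It was CNOT(w0, w1) that produced the state shown. Key observation: gates 3-4 undo each other exactly, leaving only the rest of the circuit to track.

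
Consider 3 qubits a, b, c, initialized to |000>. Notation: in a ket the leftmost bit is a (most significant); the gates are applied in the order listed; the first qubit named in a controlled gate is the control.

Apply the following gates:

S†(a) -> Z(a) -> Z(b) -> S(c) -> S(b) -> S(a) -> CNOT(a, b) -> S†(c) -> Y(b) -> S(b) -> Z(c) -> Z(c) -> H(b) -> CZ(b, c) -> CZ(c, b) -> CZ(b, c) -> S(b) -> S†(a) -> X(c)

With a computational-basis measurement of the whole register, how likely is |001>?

Outcome |001> occurs with probability 1/2.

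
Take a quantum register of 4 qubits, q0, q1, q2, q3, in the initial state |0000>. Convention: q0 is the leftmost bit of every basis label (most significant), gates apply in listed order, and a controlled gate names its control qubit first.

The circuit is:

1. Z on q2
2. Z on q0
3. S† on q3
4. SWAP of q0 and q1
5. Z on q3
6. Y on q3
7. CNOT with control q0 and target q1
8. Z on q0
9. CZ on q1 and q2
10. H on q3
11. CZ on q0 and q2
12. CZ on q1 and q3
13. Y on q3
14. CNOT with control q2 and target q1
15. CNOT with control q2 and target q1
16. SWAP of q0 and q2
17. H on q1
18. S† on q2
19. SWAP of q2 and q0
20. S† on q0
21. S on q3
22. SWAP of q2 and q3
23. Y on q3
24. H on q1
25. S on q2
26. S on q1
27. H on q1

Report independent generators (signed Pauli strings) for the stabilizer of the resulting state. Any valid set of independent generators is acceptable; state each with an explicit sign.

The stabilizer group can be generated by +IXII, -IIXI, +ZIII, -IIIZ, among other valid generating sets. Key observation: steps 14-15 multiply out to the identity, so the circuit reduces to the remaining gates.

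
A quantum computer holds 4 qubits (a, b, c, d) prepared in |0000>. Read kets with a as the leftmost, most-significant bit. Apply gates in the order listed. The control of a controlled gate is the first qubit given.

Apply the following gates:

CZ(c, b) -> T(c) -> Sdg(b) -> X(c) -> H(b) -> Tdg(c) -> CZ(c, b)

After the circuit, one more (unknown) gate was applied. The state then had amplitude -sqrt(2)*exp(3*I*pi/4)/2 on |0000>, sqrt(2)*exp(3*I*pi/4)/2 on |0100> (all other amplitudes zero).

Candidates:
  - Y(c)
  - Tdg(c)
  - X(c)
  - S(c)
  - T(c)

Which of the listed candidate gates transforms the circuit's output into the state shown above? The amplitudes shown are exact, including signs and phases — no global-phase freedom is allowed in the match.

It was X(c) that produced the state shown.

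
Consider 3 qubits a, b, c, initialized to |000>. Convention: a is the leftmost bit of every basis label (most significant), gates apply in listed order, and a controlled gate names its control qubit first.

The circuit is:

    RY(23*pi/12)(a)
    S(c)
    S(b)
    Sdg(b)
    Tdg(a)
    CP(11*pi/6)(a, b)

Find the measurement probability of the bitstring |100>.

The probability of measuring |100> is -sqrt(6)/8 - sqrt(2)/8 + 1/2. Key observation: steps 3-4 multiply out to the identity, so the circuit reduces to the remaining gates.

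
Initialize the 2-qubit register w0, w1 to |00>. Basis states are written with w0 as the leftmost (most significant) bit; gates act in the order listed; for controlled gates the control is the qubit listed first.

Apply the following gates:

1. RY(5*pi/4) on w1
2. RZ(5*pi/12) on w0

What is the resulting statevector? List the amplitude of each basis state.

After the circuit, the state carries amplitude sqrt(2 - sqrt(2))*exp(19*I*pi/24)/2 on |00>, -sqrt(sqrt(2) + 2)*exp(19*I*pi/24)/2 on |01>, 0 on |10>, 0 on |11>.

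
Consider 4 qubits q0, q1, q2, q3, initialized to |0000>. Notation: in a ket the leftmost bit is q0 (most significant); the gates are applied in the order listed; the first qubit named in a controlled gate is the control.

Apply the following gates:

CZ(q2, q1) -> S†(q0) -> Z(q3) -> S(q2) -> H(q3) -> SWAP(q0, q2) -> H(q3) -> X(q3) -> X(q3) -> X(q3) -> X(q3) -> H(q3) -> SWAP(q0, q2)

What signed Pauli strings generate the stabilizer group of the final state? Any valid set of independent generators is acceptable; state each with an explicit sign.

The final state is stabilized by the group generated by +IIIX, +ZIII, +IZII, +IIZI; other independent generating sets are equally valid. Key observation: the block from step 6 through step 13 cancels to the identity and can be dropped.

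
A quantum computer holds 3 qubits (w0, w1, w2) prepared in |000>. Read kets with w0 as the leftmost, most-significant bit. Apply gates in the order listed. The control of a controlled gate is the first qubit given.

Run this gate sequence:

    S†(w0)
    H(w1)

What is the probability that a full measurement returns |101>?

The probability of measuring |101> is 0.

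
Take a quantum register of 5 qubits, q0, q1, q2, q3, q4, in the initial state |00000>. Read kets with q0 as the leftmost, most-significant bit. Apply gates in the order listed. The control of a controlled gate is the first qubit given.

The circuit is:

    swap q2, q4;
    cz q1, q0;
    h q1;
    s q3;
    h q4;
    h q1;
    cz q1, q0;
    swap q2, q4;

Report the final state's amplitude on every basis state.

The final amplitudes are sqrt(2)/2 on |00000>, sqrt(2)/2 on |00100>, and 0 on every other basis state.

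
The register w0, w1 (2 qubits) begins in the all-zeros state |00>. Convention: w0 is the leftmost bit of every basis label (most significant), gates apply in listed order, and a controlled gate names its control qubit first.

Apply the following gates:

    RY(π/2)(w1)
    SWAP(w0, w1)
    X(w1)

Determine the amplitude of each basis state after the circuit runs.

The final amplitudes are 0 on |00>, sqrt(2)/2 on |01>, 0 on |10>, sqrt(2)/2 on |11>.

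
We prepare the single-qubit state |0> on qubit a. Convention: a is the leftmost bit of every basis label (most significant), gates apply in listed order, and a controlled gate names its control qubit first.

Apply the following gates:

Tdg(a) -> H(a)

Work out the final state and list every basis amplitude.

The final amplitudes are sqrt(2)/2 on |0>, sqrt(2)/2 on |1>.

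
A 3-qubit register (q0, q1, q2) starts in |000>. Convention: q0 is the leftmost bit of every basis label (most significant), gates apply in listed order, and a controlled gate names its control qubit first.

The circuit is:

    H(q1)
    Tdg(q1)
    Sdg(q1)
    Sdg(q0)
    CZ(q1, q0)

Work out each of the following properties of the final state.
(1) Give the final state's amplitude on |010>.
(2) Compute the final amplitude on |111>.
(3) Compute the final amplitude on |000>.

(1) |010> carries amplitude -sqrt(2)*exp(I*pi/4)/2 in the final state.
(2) |111> carries amplitude 0 in the final state.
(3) The final state's coefficient on |000> equals sqrt(2)/2.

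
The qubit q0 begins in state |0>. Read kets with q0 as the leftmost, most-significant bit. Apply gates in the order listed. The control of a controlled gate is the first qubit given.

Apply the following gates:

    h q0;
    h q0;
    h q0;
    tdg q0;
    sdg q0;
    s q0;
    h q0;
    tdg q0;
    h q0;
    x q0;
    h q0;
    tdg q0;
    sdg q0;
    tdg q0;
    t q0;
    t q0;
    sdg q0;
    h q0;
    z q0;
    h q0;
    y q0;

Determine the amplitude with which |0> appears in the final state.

|0> carries amplitude -I/2 - exp(I*pi/4)/2 in the final state.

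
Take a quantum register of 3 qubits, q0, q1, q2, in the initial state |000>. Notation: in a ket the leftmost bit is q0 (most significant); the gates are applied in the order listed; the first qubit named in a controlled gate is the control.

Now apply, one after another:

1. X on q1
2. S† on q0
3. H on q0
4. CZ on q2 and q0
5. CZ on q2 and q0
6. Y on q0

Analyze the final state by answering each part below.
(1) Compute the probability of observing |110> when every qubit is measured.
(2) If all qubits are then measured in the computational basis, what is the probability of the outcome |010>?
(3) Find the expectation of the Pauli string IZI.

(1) The probability of measuring |110> is 1/2.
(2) The probability of measuring |010> is 1/2.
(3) The expectation value of IZI is -1.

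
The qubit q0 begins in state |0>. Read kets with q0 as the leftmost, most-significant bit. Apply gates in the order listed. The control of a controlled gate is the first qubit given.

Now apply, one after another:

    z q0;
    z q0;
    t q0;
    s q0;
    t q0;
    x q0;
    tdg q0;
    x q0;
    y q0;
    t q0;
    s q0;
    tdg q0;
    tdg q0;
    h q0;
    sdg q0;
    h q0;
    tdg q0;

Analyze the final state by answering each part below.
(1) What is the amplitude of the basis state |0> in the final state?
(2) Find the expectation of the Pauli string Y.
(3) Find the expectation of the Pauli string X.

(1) The amplitude on |0> is -1/2 + I/2.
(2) The observable Y averages to -sqrt(2)/2.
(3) In the final state, X has expectation -sqrt(2)/2.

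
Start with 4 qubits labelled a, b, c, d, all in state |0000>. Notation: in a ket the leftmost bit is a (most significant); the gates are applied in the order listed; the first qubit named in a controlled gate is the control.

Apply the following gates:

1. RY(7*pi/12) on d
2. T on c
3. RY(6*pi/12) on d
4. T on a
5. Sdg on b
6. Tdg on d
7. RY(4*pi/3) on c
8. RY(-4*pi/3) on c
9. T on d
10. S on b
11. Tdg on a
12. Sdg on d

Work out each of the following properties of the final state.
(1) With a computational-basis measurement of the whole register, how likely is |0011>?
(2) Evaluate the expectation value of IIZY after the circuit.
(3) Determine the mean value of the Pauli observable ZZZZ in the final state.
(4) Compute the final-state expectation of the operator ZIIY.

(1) The probability of measuring |0011> is 0. Key observation: the block from step 4 through step 11 cancels to the identity and can be dropped.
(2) The observable IIZY averages to -sqrt(2)/4 + sqrt(6)/4.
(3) The expectation value of ZZZZ is -sqrt(6)/4 - sqrt(2)/4.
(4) In the final state, ZIIY has expectation -sqrt(2)/4 + sqrt(6)/4.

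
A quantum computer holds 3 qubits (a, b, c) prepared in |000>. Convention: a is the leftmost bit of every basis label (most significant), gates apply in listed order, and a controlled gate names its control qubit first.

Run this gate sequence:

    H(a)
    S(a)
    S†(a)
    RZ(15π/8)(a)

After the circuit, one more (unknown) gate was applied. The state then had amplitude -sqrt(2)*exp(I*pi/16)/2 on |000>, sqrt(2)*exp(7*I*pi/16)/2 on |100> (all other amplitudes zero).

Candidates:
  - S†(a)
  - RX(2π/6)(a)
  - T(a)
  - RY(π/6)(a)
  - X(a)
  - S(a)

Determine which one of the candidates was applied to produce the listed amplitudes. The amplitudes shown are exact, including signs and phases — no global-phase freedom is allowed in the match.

The unique candidate consistent with the amplitudes is S†(a). Key observation: the block from step 2 through step 3 cancels to the identity and can be dropped.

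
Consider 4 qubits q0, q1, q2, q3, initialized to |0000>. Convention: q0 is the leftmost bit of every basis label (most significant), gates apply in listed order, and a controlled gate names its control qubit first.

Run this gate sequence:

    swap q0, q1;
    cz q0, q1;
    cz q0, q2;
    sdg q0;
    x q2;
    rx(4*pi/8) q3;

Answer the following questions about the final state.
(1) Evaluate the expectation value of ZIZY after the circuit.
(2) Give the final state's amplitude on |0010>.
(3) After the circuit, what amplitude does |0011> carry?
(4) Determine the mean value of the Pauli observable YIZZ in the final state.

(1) The expectation value of ZIZY is 1.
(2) The final state's coefficient on |0010> equals sqrt(2)/2.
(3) |0011> carries amplitude -sqrt(2)*I/2 in the final state.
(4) The observable YIZZ averages to 0.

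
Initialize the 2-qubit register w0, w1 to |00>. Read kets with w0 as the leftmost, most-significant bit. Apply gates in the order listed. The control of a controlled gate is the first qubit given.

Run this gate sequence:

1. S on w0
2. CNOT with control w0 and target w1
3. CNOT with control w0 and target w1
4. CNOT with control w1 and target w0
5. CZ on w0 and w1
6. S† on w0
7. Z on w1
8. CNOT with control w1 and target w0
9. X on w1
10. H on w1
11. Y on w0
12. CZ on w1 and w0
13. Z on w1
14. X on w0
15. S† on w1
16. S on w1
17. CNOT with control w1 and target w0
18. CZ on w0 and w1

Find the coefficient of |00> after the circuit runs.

The amplitude on |00> is sqrt(2)*I/2. Key observation: gates 2-3 undo each other exactly, leaving only the rest of the circuit to track.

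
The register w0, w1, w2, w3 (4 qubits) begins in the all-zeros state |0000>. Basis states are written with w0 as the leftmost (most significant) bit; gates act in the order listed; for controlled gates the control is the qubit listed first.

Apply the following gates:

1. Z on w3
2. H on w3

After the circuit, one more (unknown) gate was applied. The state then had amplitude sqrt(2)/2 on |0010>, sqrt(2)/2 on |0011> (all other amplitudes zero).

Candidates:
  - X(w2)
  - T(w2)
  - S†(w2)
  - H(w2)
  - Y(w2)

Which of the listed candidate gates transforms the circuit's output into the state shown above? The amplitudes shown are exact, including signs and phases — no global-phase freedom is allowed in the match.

It was X(w2) that produced the state shown.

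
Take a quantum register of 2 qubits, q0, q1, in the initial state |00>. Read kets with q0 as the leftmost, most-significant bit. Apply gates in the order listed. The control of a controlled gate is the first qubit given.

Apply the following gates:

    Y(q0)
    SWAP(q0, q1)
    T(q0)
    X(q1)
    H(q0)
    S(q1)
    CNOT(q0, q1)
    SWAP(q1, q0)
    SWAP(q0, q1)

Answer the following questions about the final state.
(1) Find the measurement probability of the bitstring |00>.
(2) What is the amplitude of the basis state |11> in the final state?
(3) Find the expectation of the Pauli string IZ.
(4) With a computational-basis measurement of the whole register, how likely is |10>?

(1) A full measurement returns |00> with probability 1/2.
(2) The final state's coefficient on |11> equals sqrt(2)*I/2.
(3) In the final state, IZ has expectation 0.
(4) The probability of measuring |10> is 0.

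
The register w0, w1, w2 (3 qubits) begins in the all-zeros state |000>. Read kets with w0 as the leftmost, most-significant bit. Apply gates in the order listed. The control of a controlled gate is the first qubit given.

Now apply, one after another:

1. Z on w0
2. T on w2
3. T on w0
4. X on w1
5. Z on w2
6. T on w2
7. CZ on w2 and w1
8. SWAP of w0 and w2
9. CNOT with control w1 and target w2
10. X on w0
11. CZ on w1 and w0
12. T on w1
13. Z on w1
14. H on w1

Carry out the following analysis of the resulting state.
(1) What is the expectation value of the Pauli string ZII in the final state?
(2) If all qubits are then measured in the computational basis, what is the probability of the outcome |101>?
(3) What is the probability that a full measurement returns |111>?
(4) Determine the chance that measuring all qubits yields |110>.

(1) The observable ZII averages to -1.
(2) A full measurement returns |101> with probability 1/2.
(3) A full measurement returns |111> with probability 1/2.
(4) A full measurement returns |110> with probability 0.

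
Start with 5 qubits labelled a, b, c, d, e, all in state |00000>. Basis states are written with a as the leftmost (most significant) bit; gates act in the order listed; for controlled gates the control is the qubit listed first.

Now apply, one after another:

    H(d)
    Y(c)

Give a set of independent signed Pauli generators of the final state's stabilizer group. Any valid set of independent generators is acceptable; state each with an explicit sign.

The final state is stabilized by the group generated by +IIIXI, +ZIIII, +IZIII, -IIZII, +IIIIZ; other independent generating sets are equally valid.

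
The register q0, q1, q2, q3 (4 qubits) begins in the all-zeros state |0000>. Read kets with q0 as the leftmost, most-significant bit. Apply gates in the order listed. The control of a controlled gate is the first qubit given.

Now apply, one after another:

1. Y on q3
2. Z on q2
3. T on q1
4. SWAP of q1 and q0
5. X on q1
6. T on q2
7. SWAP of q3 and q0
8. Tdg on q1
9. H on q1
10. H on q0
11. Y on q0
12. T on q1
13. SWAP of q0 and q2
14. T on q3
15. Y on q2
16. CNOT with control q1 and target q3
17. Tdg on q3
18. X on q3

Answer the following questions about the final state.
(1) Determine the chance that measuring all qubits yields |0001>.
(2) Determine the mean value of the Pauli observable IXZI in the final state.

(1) A full measurement returns |0001> with probability 1/4.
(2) The observable IXZI averages to 0.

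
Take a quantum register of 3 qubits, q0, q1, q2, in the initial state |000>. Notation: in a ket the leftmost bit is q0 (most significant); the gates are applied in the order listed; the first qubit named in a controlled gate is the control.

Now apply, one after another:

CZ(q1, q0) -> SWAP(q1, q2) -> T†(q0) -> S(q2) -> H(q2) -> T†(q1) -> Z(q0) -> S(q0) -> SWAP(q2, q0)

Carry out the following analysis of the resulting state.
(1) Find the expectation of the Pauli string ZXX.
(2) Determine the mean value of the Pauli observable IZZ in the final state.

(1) The expectation value of ZXX is 0.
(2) In the final state, IZZ has expectation 1.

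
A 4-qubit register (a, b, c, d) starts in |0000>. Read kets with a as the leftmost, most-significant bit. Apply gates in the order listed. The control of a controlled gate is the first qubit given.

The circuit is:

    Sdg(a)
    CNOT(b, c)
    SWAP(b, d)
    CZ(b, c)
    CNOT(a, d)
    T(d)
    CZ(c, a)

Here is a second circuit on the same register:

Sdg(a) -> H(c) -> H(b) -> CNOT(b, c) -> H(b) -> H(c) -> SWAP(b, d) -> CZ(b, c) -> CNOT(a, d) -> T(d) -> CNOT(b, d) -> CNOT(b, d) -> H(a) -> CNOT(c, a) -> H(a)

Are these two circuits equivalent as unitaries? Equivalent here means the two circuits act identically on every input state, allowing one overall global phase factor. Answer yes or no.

No, they are not equivalent — no single phase factor reconciles the two unitaries.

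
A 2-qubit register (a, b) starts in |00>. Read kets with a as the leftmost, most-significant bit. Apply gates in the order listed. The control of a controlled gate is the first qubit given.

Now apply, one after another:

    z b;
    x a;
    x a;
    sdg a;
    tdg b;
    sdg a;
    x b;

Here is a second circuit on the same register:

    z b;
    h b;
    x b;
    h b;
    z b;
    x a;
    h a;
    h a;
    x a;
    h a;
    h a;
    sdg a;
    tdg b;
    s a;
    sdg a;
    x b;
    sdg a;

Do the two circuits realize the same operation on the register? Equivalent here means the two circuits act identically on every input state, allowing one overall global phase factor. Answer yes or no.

Yes: on every input state the two circuits agree up to one overall phase factor.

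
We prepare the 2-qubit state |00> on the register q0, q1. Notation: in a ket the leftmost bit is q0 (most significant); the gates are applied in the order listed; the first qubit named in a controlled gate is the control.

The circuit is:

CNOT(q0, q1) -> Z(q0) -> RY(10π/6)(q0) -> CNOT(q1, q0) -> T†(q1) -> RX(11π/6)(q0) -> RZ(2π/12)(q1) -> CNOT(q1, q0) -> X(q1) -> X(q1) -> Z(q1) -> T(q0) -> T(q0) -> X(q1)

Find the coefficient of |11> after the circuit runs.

The final state's coefficient on |11> equals (-sqrt(6) - sqrt(2) - sqrt(6)*I + 3*sqrt(2)*I)*exp(5*I*pi/12)/8. Key observation: steps 9-10 multiply out to the identity, so the circuit reduces to the remaining gates.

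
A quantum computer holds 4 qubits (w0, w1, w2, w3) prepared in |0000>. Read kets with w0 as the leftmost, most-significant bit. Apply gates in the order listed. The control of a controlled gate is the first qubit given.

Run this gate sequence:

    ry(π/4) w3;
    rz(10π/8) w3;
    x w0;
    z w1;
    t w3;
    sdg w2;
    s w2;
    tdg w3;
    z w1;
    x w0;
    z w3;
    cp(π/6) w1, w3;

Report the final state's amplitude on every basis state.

After the circuit, the state carries amplitude -sqrt(sqrt(2) + 2)*exp(3*I*pi/8)/2 on |0000>, -sqrt(2 - sqrt(2))*exp(5*I*pi/8)/2 on |0001>, and 0 on every other basis state. Key observation: steps 3-10 multiply out to the identity, so the circuit reduces to the remaining gates.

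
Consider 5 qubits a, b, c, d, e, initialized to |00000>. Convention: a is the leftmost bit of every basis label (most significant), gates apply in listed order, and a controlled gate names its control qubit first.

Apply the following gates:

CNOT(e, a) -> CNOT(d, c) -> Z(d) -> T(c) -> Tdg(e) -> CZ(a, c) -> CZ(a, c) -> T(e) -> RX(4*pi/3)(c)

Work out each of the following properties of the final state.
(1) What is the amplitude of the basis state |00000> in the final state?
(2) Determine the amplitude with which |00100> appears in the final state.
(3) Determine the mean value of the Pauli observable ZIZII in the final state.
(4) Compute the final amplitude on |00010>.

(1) The amplitude on |00000> is -1/2. Key observation: gates 5-8 undo each other exactly, leaving only the rest of the circuit to track.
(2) |00100> carries amplitude -sqrt(3)*I/2 in the final state.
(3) The expectation value of ZIZII is -1/2.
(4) The amplitude on |00010> is 0.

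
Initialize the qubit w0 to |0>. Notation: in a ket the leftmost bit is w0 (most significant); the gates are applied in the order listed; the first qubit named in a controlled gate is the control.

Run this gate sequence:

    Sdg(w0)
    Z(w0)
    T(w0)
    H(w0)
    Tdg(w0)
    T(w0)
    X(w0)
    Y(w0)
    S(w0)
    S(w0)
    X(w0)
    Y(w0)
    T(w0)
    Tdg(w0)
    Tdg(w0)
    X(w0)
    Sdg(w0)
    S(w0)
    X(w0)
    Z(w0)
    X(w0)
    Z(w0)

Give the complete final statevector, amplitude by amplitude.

The final amplitudes are sqrt(2)*exp(3*I*pi/4)/2 on |0>, sqrt(2)/2 on |1>. Key observation: the block from step 16 through step 19 cancels to the identity and can be dropped.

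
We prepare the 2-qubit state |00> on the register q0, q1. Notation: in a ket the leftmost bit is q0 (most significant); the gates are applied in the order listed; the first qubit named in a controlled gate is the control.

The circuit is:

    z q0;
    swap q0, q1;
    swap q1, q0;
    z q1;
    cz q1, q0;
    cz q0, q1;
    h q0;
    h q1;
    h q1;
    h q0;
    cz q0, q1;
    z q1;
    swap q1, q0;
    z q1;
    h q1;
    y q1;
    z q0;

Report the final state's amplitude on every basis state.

The resulting statevector has amplitude -sqrt(2)*I/2 on |00>, sqrt(2)*I/2 on |01>, 0 on |10>, 0 on |11>.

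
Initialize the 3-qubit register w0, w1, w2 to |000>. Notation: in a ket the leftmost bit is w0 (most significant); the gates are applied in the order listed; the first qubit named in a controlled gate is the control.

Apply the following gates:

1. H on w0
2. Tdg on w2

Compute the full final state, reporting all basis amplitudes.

The resulting statevector has amplitude sqrt(2)/2 on |000>, sqrt(2)/2 on |100>, and 0 on every other basis state.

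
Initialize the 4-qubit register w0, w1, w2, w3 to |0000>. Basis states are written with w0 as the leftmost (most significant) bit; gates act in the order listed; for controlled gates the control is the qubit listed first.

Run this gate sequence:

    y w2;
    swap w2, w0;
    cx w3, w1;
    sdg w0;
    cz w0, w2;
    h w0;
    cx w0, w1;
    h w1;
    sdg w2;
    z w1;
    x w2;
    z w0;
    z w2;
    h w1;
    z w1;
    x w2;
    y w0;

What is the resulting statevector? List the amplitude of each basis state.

After the circuit, the state carries amplitude sqrt(2)*I/2 on |0000>, sqrt(2)*I/2 on |1100>, and 0 on every other basis state.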